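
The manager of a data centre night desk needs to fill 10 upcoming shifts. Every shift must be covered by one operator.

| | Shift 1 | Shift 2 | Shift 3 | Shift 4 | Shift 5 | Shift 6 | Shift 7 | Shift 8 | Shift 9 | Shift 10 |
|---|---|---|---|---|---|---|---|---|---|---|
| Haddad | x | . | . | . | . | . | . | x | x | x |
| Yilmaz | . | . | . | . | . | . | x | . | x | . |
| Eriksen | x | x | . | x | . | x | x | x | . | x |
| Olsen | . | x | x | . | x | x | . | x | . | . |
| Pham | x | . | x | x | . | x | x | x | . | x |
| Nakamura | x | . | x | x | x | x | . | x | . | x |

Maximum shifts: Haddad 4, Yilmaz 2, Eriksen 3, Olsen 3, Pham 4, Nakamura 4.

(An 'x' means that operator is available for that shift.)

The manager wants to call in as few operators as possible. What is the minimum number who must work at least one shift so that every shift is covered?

3

10 slots to fill and no one can take more than 4, so at least ⌈10/4⌉ = 3 operators are needed.
Haddad, Eriksen, and Olsen alone can cover everything: Shift 1→Haddad, Shift 2→Eriksen, Shift 3→Olsen, Shift 4→Eriksen, Shift 5→Olsen, Shift 6→Olsen, Shift 7→Eriksen, Shift 8→Haddad, Shift 9→Haddad, Shift 10→Haddad.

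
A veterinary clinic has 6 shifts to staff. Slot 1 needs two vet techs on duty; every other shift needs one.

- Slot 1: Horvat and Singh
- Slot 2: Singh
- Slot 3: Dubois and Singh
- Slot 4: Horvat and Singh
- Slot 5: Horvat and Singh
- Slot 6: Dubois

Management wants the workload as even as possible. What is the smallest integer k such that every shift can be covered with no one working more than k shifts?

3

With 3 vet techs and 7 worker-slots to fill, someone must work at least ⌈7/3⌉ = 3 shifts, so k ≥ 3.
k = 3 works: Slot 1→Horvat+Singh, Slot 2→Singh, Slot 3→Dubois, Slot 4→Horvat, Slot 5→Horvat, Slot 6→Dubois.
Loads: Horvat 3, Dubois 2, Singh 2 — all ≤ 3.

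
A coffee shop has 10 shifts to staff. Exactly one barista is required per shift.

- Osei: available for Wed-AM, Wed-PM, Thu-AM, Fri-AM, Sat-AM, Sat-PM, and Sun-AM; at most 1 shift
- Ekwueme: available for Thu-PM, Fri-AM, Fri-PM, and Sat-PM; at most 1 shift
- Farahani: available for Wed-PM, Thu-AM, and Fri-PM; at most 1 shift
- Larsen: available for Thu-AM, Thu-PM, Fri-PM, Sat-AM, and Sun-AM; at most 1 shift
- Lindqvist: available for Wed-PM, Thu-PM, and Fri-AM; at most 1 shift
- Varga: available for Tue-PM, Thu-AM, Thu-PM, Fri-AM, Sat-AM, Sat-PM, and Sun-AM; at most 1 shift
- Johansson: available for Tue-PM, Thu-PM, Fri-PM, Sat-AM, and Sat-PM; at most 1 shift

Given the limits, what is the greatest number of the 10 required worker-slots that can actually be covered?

Total capacity across all baristas is 1+1+1+1+1+1+1 = 7, and 10 slots are needed, so at most 7 can be filled.
An assignment achieving 7: Tue-PM→Varga, Wed-AM→Osei, Wed-PM→Farahani, Thu-PM→Lindqvist, Fri-AM→Ekwueme, Fri-PM→Johansson, Sun-AM→Larsen.
Loads: Osei 1/1, Ekwueme 1/1, Farahani 1/1, Larsen 1/1, Lindqvist 1/1, Varga 1/1, Johansson 1/1.

7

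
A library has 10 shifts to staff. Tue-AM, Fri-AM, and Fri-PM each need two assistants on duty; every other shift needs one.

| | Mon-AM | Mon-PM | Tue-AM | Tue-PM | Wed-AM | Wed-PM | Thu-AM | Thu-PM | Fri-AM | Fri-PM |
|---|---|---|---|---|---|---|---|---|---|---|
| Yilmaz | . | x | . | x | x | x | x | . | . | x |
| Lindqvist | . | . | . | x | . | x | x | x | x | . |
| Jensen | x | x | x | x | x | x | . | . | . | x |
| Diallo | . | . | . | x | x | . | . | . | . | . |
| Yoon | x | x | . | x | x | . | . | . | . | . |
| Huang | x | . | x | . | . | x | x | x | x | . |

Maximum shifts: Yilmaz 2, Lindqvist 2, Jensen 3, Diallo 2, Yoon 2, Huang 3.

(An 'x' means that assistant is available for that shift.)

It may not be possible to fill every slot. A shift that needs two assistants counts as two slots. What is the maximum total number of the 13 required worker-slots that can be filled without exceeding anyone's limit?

13

Total capacity across all assistants is 2+2+3+2+2+3 = 14, and 13 slots are needed, so at most 13 can be filled.
An assignment achieving 13: Mon-AM→Jensen, Mon-PM→Yoon, Tue-AM→Jensen+Huang, Tue-PM→Diallo, Wed-AM→Diallo, Wed-PM→Huang, Thu-AM→Yilmaz, Thu-PM→Lindqvist, Fri-AM→Lindqvist+Huang, Fri-PM→Yilmaz+Jensen.
Loads: Yilmaz 2/2, Lindqvist 2/2, Jensen 3/3, Diallo 2/2, Yoon 1/2, Huang 3/3.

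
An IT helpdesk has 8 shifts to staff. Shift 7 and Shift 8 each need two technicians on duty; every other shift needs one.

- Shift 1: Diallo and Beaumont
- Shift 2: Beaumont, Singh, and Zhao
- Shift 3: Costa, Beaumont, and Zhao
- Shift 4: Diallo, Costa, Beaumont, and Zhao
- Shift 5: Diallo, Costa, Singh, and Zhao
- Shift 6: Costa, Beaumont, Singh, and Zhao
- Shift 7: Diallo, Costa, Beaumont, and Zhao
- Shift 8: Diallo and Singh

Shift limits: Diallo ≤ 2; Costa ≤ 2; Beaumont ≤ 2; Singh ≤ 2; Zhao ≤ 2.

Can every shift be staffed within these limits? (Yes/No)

Yes

Shift 8 can only be covered by Diallo and Singh, so that assignment is forced.
One valid schedule: Shift 1→Diallo, Shift 2→Beaumont, Shift 3→Costa, Shift 4→Costa, Shift 5→Singh, Shift 6→Zhao, Shift 7→Beaumont+Zhao, Shift 8→Diallo+Singh.
Loads: Diallo 2/2, Costa 2/2, Beaumont 2/2, Singh 2/2, Zhao 2/2 — all within limits.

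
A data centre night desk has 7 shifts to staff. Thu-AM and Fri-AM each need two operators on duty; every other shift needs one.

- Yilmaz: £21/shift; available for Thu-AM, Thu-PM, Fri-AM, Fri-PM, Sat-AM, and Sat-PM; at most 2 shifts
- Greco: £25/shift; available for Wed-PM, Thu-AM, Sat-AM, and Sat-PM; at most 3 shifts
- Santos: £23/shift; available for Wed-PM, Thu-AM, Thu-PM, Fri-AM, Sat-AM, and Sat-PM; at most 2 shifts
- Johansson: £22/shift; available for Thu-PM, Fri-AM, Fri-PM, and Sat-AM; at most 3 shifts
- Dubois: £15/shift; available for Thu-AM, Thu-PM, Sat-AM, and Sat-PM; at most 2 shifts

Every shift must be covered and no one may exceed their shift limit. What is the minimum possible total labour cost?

£184

Picking the cheapest available operator for each shift independently would cost £168, but that ignores the shift limits.
An optimal schedule: Wed-PM→Santos, Thu-AM→Dubois+Santos, Thu-PM→Johansson, Fri-AM→Yilmaz+Johansson, Fri-PM→Yilmaz, Sat-AM→Johansson, Sat-PM→Dubois.
Total: 23 + 15 + 23 + 22 + 21 + 22 + 21 + 22 + 15 = £184.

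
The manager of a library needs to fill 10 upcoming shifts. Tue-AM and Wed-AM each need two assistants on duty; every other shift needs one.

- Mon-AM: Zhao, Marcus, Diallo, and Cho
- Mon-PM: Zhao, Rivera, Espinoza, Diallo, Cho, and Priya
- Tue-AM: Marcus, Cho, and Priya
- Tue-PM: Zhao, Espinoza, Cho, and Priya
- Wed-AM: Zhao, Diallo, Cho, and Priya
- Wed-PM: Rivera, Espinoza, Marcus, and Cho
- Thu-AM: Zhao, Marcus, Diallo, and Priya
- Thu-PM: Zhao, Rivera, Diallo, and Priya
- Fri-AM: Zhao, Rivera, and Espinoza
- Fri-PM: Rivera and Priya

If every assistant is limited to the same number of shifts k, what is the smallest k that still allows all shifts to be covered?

With 7 assistants and 12 worker-slots to fill, someone must work at least ⌈12/7⌉ = 2 shifts, so k ≥ 2.
k = 2 works: Mon-AM→Zhao, Mon-PM→Espinoza, Tue-AM→Marcus+Cho, Tue-PM→Espinoza, Wed-AM→Diallo+Cho, Wed-PM→Rivera, Thu-AM→Marcus, Thu-PM→Diallo, Fri-AM→Zhao, Fri-PM→Rivera.
Loads: Zhao 2, Rivera 2, Espinoza 2, Marcus 2, Diallo 2, Cho 2, Priya 0 — all ≤ 2.

2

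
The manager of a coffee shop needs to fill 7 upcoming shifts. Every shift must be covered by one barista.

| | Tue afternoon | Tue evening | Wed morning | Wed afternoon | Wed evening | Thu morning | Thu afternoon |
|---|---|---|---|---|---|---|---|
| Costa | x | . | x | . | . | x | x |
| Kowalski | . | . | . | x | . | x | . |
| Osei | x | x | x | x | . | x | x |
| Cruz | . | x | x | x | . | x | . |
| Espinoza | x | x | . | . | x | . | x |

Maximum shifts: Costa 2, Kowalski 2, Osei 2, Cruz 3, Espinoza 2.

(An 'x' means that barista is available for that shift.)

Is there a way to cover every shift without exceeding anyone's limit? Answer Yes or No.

Yes

Wed evening can only be covered by Espinoza, so that assignment is forced.
One valid schedule: Tue afternoon→Costa, Tue evening→Osei, Wed morning→Costa, Wed afternoon→Kowalski, Wed evening→Espinoza, Thu morning→Kowalski, Thu afternoon→Osei.
Loads: Costa 2/2, Kowalski 2/2, Osei 2/2, Cruz 0/3, Espinoza 1/2 — all within limits.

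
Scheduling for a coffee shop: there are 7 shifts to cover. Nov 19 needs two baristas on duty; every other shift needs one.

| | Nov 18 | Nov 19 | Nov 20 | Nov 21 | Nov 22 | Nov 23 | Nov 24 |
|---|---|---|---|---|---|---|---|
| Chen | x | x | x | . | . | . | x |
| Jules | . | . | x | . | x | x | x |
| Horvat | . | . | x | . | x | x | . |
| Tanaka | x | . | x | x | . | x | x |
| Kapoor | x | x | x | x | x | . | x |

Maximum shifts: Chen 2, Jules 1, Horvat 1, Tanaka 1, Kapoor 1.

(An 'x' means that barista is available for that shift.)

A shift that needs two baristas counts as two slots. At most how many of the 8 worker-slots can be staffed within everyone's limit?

Total capacity across all baristas is 2+1+1+1+1 = 6, and 8 slots are needed, so at most 6 can be filled.
An assignment achieving 6: Nov 18→Chen, Nov 19→Chen+Kapoor, Nov 21→Tanaka, Nov 22→Jules, Nov 23→Horvat.
Loads: Chen 2/2, Jules 1/1, Horvat 1/1, Tanaka 1/1, Kapoor 1/1.

6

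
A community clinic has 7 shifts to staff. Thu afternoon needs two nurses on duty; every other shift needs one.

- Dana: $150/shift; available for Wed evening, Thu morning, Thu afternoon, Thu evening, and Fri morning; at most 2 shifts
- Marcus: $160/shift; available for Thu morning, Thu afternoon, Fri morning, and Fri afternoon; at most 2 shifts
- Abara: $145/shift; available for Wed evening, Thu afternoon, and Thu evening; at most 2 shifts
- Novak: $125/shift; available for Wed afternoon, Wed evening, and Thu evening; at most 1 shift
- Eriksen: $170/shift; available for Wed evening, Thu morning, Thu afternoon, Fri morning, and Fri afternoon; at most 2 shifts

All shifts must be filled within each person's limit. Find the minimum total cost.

Wed afternoon can only be covered by Novak, so that assignment is forced.
Picking the cheapest available nurse for each shift independently would cost $1130, but that ignores the shift limits.
An optimal schedule: Wed afternoon→Novak, Wed evening→Abara, Thu morning→Dana, Thu afternoon→Abara+Eriksen, Thu evening→Dana, Fri morning→Marcus, Fri afternoon→Marcus.
Total: 125 + 145 + 150 + 145 + 170 + 150 + 160 + 160 = $1205.

$1205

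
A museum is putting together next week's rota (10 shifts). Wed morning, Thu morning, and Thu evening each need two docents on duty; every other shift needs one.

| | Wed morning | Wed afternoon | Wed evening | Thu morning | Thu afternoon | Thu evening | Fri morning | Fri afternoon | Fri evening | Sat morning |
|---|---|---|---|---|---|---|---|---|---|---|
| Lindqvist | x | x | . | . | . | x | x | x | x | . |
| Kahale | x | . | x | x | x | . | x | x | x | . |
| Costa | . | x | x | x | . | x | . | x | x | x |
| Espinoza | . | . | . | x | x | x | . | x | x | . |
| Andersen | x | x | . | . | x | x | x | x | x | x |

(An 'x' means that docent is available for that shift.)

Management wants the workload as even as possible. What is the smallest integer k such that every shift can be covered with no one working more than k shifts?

3

With 5 docents and 13 worker-slots to fill, someone must work at least ⌈13/5⌉ = 3 shifts, so k ≥ 3.
k = 3 works: Wed morning→Lindqvist+Kahale, Wed afternoon→Lindqvist, Wed evening→Kahale, Thu morning→Kahale+Costa, Thu afternoon→Espinoza, Thu evening→Espinoza+Andersen, Fri morning→Lindqvist, Fri afternoon→Costa, Fri evening→Espinoza, Sat morning→Costa.
Loads: Lindqvist 3, Kahale 3, Costa 3, Espinoza 3, Andersen 1 — all ≤ 3.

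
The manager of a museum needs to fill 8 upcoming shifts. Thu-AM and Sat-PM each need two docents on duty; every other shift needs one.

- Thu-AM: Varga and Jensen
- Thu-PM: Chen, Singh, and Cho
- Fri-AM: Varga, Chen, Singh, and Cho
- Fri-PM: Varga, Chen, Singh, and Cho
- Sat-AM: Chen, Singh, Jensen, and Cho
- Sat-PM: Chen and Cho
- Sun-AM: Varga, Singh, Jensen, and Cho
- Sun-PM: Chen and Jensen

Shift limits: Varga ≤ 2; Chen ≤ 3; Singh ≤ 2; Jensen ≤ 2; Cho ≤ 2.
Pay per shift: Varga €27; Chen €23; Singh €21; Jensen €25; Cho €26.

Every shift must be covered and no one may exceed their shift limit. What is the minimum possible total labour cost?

€240

Thu-AM can only be covered by Varga and Jensen, so that assignment is forced.
Sat-PM can only be covered by Chen and Cho, so that assignment is forced.
Picking the cheapest available docent for each shift independently would cost €229, but that ignores the shift limits.
An optimal schedule: Thu-AM→Jensen+Varga, Thu-PM→Singh, Fri-AM→Singh, Fri-PM→Chen, Sat-AM→Jensen, Sat-PM→Chen+Cho, Sun-AM→Cho, Sun-PM→Chen.
Total: 25 + 27 + 21 + 21 + 23 + 25 + 23 + 26 + 26 + 23 = €240.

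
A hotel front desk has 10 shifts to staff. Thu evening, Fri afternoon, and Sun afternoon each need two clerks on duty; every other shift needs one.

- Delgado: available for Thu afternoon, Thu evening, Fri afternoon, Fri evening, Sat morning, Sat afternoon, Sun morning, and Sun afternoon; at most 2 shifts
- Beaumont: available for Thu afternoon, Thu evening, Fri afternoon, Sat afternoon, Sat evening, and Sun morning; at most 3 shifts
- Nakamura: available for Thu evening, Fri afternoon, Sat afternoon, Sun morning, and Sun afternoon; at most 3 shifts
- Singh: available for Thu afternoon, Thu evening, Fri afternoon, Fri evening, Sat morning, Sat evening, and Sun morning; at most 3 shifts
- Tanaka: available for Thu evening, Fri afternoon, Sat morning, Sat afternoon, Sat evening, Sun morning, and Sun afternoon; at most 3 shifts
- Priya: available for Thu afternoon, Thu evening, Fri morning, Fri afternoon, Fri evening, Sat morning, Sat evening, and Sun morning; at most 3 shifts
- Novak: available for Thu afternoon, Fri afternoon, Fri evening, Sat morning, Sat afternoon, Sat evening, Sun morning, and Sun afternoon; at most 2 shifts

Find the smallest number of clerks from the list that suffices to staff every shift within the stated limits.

5

13 slots to fill and no one can take more than 3, so at least ⌈13/3⌉ = 5 clerks are needed.
Delgado, Beaumont, Nakamura, Singh, and Priya alone can cover everything: Thu afternoon→Beaumont, Thu evening→Nakamura+Singh, Fri morning→Priya, Fri afternoon→Singh+Priya, Fri evening→Delgado, Sat morning→Singh, Sat afternoon→Beaumont, Sat evening→Beaumont, Sun morning→Nakamura, Sun afternoon→Delgado+Nakamura.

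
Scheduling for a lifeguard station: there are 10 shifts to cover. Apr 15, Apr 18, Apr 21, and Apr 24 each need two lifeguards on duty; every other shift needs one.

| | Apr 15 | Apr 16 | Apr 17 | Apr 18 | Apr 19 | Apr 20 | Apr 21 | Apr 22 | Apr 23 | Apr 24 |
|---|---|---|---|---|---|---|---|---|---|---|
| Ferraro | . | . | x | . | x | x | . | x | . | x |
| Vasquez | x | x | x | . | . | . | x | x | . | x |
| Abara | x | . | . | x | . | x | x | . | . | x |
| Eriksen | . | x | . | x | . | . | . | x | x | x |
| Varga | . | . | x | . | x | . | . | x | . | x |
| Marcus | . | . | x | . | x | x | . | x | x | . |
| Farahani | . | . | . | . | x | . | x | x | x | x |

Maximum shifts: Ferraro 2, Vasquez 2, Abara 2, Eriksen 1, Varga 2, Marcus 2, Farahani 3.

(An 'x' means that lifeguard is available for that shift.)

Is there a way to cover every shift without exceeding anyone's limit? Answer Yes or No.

Total capacity is 14 and 14 slots are needed, so capacity alone doesn't rule it out.
Shifts {Apr 15, Apr 16, Apr 18, Apr 21} need 7 worker-slots in total, but the lifeguards available for any of those shifts (Vasquez, Abara, Eriksen, and Farahani) can supply at most 6 among them. So no valid schedule exists.

No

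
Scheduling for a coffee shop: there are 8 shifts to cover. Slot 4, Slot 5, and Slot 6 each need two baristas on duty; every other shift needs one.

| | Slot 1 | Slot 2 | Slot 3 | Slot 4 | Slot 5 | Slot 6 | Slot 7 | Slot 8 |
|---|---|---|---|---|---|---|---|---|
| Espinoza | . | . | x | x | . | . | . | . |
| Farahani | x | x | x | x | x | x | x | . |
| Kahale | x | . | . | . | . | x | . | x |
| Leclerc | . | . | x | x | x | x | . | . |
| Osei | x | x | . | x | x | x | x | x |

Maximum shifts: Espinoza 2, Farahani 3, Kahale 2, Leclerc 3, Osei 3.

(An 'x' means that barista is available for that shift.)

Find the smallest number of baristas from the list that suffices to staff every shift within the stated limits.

4

11 slots to fill and no one can take more than 3, so at least ⌈11/3⌉ = 4 baristas are needed.
Espinoza, Farahani, Leclerc, and Osei alone can cover everything: Slot 1→Farahani, Slot 2→Farahani, Slot 3→Espinoza, Slot 4→Espinoza+Leclerc, Slot 5→Leclerc+Osei, Slot 6→Leclerc+Osei, Slot 7→Farahani, Slot 8→Osei.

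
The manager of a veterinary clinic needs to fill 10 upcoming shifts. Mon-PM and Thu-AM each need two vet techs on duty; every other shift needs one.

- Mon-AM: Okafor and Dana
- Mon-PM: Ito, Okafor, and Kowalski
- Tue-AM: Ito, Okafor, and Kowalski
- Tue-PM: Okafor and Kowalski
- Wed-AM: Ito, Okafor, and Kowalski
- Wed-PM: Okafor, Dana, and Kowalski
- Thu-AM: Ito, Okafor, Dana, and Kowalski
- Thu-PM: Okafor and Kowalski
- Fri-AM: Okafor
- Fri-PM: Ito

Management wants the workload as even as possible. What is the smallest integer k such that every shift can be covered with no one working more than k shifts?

With 4 vet techs and 12 worker-slots to fill, someone must work at least ⌈12/4⌉ = 3 shifts, so k ≥ 3.
k = 3 works: Mon-AM→Dana, Mon-PM→Ito+Kowalski, Tue-AM→Ito, Tue-PM→Okafor, Wed-AM→Kowalski, Wed-PM→Dana, Thu-AM→Dana+Kowalski, Thu-PM→Okafor, Fri-AM→Okafor, Fri-PM→Ito.
Loads: Ito 3, Okafor 3, Dana 3, Kowalski 3 — all ≤ 3.

3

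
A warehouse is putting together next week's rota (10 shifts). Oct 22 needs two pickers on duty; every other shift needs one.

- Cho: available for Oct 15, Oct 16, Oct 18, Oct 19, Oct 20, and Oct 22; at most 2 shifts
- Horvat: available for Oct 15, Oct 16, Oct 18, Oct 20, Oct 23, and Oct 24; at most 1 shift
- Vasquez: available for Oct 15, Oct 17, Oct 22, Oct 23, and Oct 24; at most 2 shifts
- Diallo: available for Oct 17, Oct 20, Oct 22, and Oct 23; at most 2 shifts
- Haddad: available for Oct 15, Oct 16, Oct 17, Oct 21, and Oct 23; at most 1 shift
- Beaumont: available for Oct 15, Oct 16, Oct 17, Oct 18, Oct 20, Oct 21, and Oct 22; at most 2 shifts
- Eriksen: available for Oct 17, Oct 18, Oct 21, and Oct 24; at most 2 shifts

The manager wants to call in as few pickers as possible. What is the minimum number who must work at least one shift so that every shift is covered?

6

11 slots to fill and no one can take more than 2, so at least ⌈11/2⌉ = 6 pickers are needed.
Cho, Horvat, Vasquez, Diallo, Beaumont, and Eriksen alone can cover everything: Oct 15→Vasquez, Oct 16→Cho, Oct 17→Eriksen, Oct 18→Eriksen, Oct 19→Cho, Oct 20→Diallo, Oct 21→Beaumont, Oct 22→Diallo+Beaumont, Oct 23→Horvat, Oct 24→Vasquez.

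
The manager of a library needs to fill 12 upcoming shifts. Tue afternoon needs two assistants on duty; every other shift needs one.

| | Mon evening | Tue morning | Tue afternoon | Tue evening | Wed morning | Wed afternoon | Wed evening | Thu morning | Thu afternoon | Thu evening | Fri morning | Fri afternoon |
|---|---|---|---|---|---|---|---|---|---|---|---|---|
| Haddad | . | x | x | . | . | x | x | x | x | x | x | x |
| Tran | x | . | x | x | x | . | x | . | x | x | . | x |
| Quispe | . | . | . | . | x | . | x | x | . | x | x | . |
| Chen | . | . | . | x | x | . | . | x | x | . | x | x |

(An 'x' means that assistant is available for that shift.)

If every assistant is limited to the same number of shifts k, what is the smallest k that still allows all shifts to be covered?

4

With 4 assistants and 13 worker-slots to fill, someone must work at least ⌈13/4⌉ = 4 shifts, so k ≥ 4.
k = 4 works: Mon evening→Tran, Tue morning→Haddad, Tue afternoon→Haddad+Tran, Tue evening→Tran, Wed morning→Tran, Wed afternoon→Haddad, Wed evening→Haddad, Thu morning→Quispe, Thu afternoon→Chen, Thu evening→Quispe, Fri morning→Quispe, Fri afternoon→Chen.
Loads: Haddad 4, Tran 4, Quispe 3, Chen 2 — all ≤ 4.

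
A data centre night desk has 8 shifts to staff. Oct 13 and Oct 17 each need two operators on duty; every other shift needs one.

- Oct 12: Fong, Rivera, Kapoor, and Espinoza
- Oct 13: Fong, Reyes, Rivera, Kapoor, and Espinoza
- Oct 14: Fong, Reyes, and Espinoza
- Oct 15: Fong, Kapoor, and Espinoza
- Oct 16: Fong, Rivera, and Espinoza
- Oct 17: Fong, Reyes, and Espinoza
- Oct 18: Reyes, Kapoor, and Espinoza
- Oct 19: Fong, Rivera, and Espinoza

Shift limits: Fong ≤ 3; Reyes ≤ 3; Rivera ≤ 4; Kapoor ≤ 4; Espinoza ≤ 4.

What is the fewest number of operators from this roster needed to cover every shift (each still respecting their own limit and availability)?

3

10 slots to fill and no one can take more than 4, so at least ⌈10/4⌉ = 3 operators are needed.
Fong, Reyes, and Rivera alone can cover everything: Oct 12→Rivera, Oct 13→Reyes+Rivera, Oct 14→Fong, Oct 15→Fong, Oct 16→Rivera, Oct 17→Fong+Reyes, Oct 18→Reyes, Oct 19→Rivera.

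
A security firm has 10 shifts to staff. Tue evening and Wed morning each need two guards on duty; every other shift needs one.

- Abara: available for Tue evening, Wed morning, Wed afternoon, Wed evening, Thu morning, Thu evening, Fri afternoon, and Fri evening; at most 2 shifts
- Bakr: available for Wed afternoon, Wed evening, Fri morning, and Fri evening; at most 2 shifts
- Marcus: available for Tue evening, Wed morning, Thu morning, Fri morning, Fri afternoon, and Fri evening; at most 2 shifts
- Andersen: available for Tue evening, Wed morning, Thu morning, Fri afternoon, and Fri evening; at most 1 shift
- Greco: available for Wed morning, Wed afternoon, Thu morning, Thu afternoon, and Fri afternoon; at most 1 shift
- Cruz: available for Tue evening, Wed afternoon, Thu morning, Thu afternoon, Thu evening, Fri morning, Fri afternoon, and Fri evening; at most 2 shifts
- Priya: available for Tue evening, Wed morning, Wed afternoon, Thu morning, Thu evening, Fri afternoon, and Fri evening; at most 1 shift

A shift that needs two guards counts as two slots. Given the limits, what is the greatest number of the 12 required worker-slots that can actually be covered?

Total capacity across all guards is 2+2+2+1+1+2+1 = 11, and 12 slots are needed, so at most 11 can be filled.
An assignment achieving 11: Tue evening→Marcus+Andersen, Wed morning→Marcus+Priya, Wed afternoon→Bakr, Wed evening→Abara, Thu morning→Cruz, Thu afternoon→Greco, Thu evening→Abara, Fri morning→Bakr, Fri afternoon→Cruz.
Loads: Abara 2/2, Bakr 2/2, Marcus 2/2, Andersen 1/1, Greco 1/1, Cruz 2/2, Priya 1/1.

11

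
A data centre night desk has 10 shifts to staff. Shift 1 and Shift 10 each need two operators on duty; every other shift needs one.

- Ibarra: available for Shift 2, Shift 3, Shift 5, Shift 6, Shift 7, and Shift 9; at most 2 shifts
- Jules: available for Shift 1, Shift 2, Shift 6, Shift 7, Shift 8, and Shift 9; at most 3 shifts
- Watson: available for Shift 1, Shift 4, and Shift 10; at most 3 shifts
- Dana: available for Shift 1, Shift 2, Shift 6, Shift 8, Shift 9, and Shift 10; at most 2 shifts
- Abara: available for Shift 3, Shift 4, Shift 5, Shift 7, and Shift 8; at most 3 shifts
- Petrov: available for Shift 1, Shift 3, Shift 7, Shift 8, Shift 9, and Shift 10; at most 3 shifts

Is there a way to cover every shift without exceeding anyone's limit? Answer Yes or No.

One valid schedule: Shift 1→Watson+Petrov, Shift 2→Ibarra, Shift 3→Abara, Shift 4→Watson, Shift 5→Ibarra, Shift 6→Jules, Shift 7→Jules, Shift 8→Jules, Shift 9→Dana, Shift 10→Watson+Dana.
Loads: Ibarra 2/2, Jules 3/3, Watson 3/3, Dana 2/2, Abara 1/3, Petrov 1/3 — all within limits.

Yes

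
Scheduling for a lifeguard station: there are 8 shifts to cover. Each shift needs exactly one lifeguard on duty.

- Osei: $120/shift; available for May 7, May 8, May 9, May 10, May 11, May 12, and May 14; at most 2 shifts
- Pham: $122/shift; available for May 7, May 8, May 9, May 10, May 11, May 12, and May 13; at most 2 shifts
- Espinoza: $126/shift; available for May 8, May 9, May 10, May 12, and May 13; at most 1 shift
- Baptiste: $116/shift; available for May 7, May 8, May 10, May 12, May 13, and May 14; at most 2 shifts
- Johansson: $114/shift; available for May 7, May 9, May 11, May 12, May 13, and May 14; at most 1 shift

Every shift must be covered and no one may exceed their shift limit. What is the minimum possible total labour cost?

$956

Picking the cheapest available lifeguard for each shift independently would cost $916, but that ignores the shift limits.
An optimal schedule: May 7→Pham, May 8→Pham, May 9→Espinoza, May 10→Baptiste, May 11→Osei, May 12→Johansson, May 13→Baptiste, May 14→Osei.
Total: 122 + 122 + 126 + 116 + 120 + 114 + 116 + 120 = $956.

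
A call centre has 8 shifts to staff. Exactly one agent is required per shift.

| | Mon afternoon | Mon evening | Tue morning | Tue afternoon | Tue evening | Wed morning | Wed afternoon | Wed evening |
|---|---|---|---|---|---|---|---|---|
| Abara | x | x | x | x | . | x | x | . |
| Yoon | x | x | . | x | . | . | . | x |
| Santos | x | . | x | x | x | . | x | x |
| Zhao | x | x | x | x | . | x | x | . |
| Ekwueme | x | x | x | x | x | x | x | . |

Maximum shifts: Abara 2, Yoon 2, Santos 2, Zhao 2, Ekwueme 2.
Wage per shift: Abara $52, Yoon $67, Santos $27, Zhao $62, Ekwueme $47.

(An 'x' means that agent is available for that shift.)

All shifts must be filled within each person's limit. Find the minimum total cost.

Picking the cheapest available agent for each shift independently would cost $256, but that ignores the shift limits.
An optimal schedule: Mon afternoon→Zhao, Mon evening→Ekwueme, Tue morning→Abara, Tue afternoon→Zhao, Tue evening→Santos, Wed morning→Ekwueme, Wed afternoon→Abara, Wed evening→Santos.
Total: 62 + 47 + 52 + 62 + 27 + 47 + 52 + 27 = $376.

$376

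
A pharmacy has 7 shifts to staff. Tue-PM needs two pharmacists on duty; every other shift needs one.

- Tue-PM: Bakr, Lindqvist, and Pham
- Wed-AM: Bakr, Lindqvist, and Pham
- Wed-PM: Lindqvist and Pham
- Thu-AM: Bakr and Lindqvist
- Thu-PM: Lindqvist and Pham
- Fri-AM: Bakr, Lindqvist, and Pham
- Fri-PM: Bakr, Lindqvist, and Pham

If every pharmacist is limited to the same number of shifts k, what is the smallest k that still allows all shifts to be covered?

3

With 3 pharmacists and 8 worker-slots to fill, someone must work at least ⌈8/3⌉ = 3 shifts, so k ≥ 3.
k = 3 works: Tue-PM→Bakr+Lindqvist, Wed-AM→Bakr, Wed-PM→Lindqvist, Thu-AM→Bakr, Thu-PM→Lindqvist, Fri-AM→Pham, Fri-PM→Pham.
Loads: Bakr 3, Lindqvist 3, Pham 2 — all ≤ 3.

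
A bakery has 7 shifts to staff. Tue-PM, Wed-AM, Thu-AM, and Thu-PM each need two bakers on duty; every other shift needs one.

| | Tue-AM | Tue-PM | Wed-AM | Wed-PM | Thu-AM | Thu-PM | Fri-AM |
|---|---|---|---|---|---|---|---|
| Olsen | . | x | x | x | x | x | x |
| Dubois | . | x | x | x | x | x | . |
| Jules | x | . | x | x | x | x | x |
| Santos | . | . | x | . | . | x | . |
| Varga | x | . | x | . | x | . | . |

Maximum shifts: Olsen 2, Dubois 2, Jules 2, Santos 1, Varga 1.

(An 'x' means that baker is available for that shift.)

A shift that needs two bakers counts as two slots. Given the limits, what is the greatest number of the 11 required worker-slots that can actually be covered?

8

Total capacity across all bakers is 2+2+2+1+1 = 8, and 11 slots are needed, so at most 8 can be filled.
An assignment achieving 8: Tue-AM→Jules, Tue-PM→Olsen+Dubois, Wed-PM→Dubois, Thu-AM→Jules+Varga, Thu-PM→Santos, Fri-AM→Olsen.
Loads: Olsen 2/2, Dubois 2/2, Jules 2/2, Santos 1/1, Varga 1/1.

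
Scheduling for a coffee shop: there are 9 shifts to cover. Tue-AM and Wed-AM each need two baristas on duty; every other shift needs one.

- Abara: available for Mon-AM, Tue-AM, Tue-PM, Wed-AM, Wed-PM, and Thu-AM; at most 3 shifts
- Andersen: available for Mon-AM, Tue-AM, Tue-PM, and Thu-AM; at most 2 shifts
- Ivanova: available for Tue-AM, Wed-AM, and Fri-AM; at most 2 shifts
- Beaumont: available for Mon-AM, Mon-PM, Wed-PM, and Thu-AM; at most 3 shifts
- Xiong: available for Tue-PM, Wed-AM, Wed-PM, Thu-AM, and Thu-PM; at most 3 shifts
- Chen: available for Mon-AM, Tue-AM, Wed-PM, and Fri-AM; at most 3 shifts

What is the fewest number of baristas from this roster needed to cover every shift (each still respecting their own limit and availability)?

11 slots to fill and no one can take more than 3, so at least ⌈11/3⌉ = 4 baristas are needed.
Abara, Ivanova, Beaumont, and Xiong alone can cover everything: Mon-AM→Abara, Mon-PM→Beaumont, Tue-AM→Abara+Ivanova, Tue-PM→Xiong, Wed-AM→Abara+Xiong, Wed-PM→Beaumont, Thu-AM→Beaumont, Thu-PM→Xiong, Fri-AM→Ivanova.

4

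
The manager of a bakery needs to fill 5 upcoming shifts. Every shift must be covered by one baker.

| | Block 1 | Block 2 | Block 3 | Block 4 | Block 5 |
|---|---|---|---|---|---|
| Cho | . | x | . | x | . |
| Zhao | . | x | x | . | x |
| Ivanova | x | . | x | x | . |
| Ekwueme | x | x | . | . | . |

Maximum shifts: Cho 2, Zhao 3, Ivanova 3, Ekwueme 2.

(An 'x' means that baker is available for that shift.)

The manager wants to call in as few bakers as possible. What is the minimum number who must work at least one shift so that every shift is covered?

5 slots to fill and no one can take more than 3, so at least ⌈5/3⌉ = 2 bakers are needed.
Zhao and Ivanova alone can cover everything: Block 1→Ivanova, Block 2→Zhao, Block 3→Zhao, Block 4→Ivanova, Block 5→Zhao.

2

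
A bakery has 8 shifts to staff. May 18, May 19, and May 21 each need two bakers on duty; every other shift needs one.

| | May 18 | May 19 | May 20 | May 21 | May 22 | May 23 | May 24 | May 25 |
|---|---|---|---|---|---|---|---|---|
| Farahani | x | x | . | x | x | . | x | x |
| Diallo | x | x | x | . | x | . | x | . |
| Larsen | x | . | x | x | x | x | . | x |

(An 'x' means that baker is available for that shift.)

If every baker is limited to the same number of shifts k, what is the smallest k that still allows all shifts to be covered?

4

With 3 bakers and 11 worker-slots to fill, someone must work at least ⌈11/3⌉ = 4 shifts, so k ≥ 4.
k = 4 works: May 18→Diallo+Larsen, May 19→Farahani+Diallo, May 20→Diallo, May 21→Farahani+Larsen, May 22→Diallo, May 23→Larsen, May 24→Farahani, May 25→Farahani.
Loads: Farahani 4, Diallo 4, Larsen 3 — all ≤ 4.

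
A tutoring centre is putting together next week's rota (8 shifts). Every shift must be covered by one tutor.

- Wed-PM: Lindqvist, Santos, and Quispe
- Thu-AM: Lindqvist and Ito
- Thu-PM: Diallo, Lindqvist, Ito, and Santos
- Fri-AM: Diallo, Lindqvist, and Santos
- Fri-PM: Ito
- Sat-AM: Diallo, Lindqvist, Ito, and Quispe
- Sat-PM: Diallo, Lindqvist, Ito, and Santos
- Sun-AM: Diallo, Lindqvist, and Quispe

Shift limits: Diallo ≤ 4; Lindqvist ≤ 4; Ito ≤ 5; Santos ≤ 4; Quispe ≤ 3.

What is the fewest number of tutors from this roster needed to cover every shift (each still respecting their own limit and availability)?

2

8 slots to fill and no one can take more than 5, so at least ⌈8/5⌉ = 2 tutors are needed.
Lindqvist and Ito alone can cover everything: Wed-PM→Lindqvist, Thu-AM→Lindqvist, Thu-PM→Ito, Fri-AM→Lindqvist, Fri-PM→Ito, Sat-AM→Ito, Sat-PM→Ito, Sun-AM→Lindqvist.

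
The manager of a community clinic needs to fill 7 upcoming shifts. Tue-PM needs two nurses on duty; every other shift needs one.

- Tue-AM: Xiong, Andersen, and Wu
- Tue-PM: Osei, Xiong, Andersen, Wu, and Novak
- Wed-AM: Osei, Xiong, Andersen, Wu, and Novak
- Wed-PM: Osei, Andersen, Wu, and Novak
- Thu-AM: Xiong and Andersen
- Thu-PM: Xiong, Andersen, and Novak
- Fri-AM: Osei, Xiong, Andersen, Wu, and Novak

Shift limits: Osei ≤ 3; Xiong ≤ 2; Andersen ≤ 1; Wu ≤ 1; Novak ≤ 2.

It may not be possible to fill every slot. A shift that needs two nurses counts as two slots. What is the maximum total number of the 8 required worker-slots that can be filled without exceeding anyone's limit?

8

Total capacity across all nurses is 3+2+1+1+2 = 9, and 8 slots are needed, so at most 8 can be filled.
An assignment achieving 8: Tue-AM→Xiong, Tue-PM→Osei+Wu, Wed-AM→Osei, Wed-PM→Osei, Thu-AM→Xiong, Thu-PM→Andersen, Fri-AM→Novak.
Loads: Osei 3/3, Xiong 2/2, Andersen 1/1, Wu 1/1, Novak 1/2.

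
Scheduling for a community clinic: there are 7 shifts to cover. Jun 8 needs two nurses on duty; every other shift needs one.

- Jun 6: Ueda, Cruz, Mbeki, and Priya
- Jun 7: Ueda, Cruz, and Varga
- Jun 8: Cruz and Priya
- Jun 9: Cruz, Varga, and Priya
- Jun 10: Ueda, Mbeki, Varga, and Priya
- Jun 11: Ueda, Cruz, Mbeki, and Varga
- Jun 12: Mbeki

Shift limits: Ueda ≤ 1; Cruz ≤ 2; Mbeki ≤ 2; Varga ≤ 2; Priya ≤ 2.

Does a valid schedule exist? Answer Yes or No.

Yes

Jun 8 can only be covered by Cruz and Priya, so that assignment is forced.
Jun 12 can only be covered by Mbeki, so that assignment is forced.
One valid schedule: Jun 6→Mbeki, Jun 7→Ueda, Jun 8→Cruz+Priya, Jun 9→Cruz, Jun 10→Varga, Jun 11→Varga, Jun 12→Mbeki.
Loads: Ueda 1/1, Cruz 2/2, Mbeki 2/2, Varga 2/2, Priya 1/2 — all within limits.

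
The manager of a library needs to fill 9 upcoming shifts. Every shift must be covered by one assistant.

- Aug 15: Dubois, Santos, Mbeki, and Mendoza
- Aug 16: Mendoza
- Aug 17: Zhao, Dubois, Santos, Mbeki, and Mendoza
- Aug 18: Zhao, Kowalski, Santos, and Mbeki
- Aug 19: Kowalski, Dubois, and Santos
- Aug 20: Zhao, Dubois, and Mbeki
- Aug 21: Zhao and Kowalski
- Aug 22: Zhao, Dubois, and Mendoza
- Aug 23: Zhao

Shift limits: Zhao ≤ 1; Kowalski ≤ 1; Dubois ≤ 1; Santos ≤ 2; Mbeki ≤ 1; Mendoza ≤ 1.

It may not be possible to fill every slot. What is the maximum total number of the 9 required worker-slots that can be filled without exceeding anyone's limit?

Total capacity across all assistants is 1+1+1+2+1+1 = 7, and 9 slots are needed, so at most 7 can be filled.
An assignment achieving 7: Aug 15→Santos, Aug 16→Mendoza, Aug 18→Santos, Aug 19→Dubois, Aug 20→Mbeki, Aug 21→Kowalski, Aug 23→Zhao.
Loads: Zhao 1/1, Kowalski 1/1, Dubois 1/1, Santos 2/2, Mbeki 1/1, Mendoza 1/1.

7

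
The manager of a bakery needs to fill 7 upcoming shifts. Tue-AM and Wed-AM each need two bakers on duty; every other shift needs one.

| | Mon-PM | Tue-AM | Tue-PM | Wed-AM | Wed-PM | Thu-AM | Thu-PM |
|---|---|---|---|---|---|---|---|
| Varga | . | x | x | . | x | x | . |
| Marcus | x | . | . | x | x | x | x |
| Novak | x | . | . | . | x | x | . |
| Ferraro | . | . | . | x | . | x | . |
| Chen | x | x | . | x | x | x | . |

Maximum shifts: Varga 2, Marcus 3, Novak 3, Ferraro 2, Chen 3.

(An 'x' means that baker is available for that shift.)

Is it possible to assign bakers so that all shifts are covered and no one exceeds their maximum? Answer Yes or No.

Yes

Tue-AM can only be covered by Varga and Chen, so that assignment is forced.
Tue-PM can only be covered by Varga, so that assignment is forced.
Thu-PM can only be covered by Marcus, so that assignment is forced.
One valid schedule: Mon-PM→Marcus, Tue-AM→Varga+Chen, Tue-PM→Varga, Wed-AM→Marcus+Ferraro, Wed-PM→Novak, Thu-AM→Novak, Thu-PM→Marcus.
Loads: Varga 2/2, Marcus 3/3, Novak 2/3, Ferraro 1/2, Chen 1/3 — all within limits.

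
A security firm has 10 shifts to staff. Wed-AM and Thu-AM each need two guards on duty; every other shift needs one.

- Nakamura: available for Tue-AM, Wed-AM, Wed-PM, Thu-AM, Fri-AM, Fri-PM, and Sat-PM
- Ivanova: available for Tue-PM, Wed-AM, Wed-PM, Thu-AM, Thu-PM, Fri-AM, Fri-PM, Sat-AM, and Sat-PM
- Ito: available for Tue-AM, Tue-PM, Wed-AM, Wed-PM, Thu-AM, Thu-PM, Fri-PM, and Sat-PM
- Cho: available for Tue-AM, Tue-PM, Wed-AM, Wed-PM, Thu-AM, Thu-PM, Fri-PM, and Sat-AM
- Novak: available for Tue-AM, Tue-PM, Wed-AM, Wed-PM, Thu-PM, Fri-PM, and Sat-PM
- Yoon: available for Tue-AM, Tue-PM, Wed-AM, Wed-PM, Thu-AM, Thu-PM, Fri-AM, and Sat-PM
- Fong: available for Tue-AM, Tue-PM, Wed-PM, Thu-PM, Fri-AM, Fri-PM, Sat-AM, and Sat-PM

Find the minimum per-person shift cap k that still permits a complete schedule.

2

With 7 guards and 12 worker-slots to fill, someone must work at least ⌈12/7⌉ = 2 shifts, so k ≥ 2.
k = 2 works: Tue-AM→Nakamura, Tue-PM→Ivanova, Wed-AM→Novak+Yoon, Wed-PM→Cho, Thu-AM→Cho+Yoon, Thu-PM→Ito, Fri-AM→Nakamura, Fri-PM→Ito, Sat-AM→Ivanova, Sat-PM→Novak.
Loads: Nakamura 2, Ivanova 2, Ito 2, Cho 2, Novak 2, Yoon 2, Fong 0 — all ≤ 2.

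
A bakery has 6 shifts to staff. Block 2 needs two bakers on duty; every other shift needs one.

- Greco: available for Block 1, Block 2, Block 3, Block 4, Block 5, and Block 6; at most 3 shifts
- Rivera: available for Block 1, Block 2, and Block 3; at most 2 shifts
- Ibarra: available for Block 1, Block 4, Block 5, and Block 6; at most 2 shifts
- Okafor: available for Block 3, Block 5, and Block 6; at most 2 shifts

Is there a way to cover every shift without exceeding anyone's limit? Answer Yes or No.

Yes

Block 2 can only be covered by Greco and Rivera, so that assignment is forced.
One valid schedule: Block 1→Greco, Block 2→Greco+Rivera, Block 3→Rivera, Block 4→Greco, Block 5→Ibarra, Block 6→Ibarra.
Loads: Greco 3/3, Rivera 2/2, Ibarra 2/2, Okafor 0/2 — all within limits.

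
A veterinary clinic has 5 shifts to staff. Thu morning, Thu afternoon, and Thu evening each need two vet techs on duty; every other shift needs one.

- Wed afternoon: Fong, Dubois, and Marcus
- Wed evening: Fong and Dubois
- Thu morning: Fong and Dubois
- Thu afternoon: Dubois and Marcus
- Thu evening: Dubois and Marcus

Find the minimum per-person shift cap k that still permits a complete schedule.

3

With 3 vet techs and 8 worker-slots to fill, someone must work at least ⌈8/3⌉ = 3 shifts, so k ≥ 3.
k = 3 works: Wed afternoon→Fong, Wed evening→Fong, Thu morning→Fong+Dubois, Thu afternoon→Dubois+Marcus, Thu evening→Dubois+Marcus.
Loads: Fong 3, Dubois 3, Marcus 2 — all ≤ 3.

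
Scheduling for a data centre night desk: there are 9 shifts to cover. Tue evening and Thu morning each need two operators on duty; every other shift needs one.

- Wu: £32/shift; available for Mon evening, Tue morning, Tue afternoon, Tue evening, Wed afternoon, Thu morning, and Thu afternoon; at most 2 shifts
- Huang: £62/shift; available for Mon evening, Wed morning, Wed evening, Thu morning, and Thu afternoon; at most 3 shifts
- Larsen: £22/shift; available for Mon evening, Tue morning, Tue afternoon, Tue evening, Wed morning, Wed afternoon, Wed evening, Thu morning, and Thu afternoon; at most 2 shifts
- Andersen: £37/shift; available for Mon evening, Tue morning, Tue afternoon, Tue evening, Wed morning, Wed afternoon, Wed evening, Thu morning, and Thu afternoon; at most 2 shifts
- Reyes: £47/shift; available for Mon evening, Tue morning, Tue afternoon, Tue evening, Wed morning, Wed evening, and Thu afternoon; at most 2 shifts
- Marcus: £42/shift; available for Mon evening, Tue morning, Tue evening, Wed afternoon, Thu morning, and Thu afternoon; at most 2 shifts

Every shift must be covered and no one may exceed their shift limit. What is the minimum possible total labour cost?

£422

Picking the cheapest available operator for each shift independently would cost £262, but that ignores the shift limits.
An optimal schedule: Mon evening→Andersen, Tue morning→Wu, Tue afternoon→Larsen, Tue evening→Marcus+Reyes, Wed morning→Larsen, Wed afternoon→Wu, Wed evening→Andersen, Thu morning→Marcus+Huang, Thu afternoon→Reyes.
Total: 37 + 32 + 22 + 42 + 47 + 22 + 32 + 37 + 42 + 62 + 47 = £422.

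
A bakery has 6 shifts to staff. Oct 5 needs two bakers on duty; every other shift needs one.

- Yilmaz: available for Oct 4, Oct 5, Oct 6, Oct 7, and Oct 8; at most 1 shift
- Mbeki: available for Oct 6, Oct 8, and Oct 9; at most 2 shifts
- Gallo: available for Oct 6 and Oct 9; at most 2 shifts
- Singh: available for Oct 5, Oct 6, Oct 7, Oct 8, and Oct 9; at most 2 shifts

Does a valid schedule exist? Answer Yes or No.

No

Total capacity is 7 and 7 slots are needed, so capacity alone doesn't rule it out.
Shifts {Oct 4, Oct 5} need 3 worker-slots in total, but the bakers available for any of those shifts (Yilmaz and Singh) can supply at most 2 among them. So no valid schedule exists.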